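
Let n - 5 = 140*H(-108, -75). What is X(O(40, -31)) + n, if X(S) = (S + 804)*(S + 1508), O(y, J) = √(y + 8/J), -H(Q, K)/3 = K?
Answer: 38563279/31 + 9248*√2387/31 ≈ 1.2586e+6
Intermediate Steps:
H(Q, K) = -3*K
X(S) = (804 + S)*(1508 + S)
n = 31505 (n = 5 + 140*(-3*(-75)) = 5 + 140*225 = 5 + 31500 = 31505)
X(O(40, -31)) + n = (1212432 + (√(40 + 8/(-31)))² + 2312*√(40 + 8/(-31))) + 31505 = (1212432 + (√(40 + 8*(-1/31)))² + 2312*√(40 + 8*(-1/31))) + 31505 = (1212432 + (√(40 - 8/31))² + 2312*√(40 - 8/31)) + 31505 = (1212432 + (√(1232/31))² + 2312*√(1232/31)) + 31505 = (1212432 + (4*√2387/31)² + 2312*(4*√2387/31)) + 31505 = (1212432 + 1232/31 + 9248*√2387/31) + 31505 = (37586624/31 + 9248*√2387/31) + 31505 = 38563279/31 + 9248*√2387/31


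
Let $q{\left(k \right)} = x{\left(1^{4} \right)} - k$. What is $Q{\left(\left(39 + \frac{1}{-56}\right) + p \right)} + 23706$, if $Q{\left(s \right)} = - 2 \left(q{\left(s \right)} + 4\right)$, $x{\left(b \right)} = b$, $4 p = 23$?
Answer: $\frac{665993}{28} \approx 23785.0$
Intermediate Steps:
$p = \frac{23}{4}$ ($p = \frac{1}{4} \cdot 23 = \frac{23}{4} \approx 5.75$)
$q{\left(k \right)} = 1 - k$ ($q{\left(k \right)} = 1^{4} - k = 1 - k$)
$Q{\left(s \right)} = -10 + 2 s$ ($Q{\left(s \right)} = - 2 \left(\left(1 - s\right) + 4\right) = - 2 \left(5 - s\right) = -10 + 2 s$)
$Q{\left(\left(39 + \frac{1}{-56}\right) + p \right)} + 23706 = \left(-10 + 2 \left(\left(39 + \frac{1}{-56}\right) + \frac{23}{4}\right)\right) + 23706 = \left(-10 + 2 \left(\left(39 - \frac{1}{56}\right) + \frac{23}{4}\right)\right) + 23706 = \left(-10 + 2 \left(\frac{2183}{56} + \frac{23}{4}\right)\right) + 23706 = \left(-10 + 2 \cdot \frac{2505}{56}\right) + 23706 = \left(-10 + \frac{2505}{28}\right) + 23706 = \frac{2225}{28} + 23706 = \frac{665993}{28}$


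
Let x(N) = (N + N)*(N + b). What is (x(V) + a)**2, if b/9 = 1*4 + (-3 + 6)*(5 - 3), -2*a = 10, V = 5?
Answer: 893025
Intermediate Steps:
a = -5 (a = -1/2*10 = -5)
b = 90 (b = 9*(1*4 + (-3 + 6)*(5 - 3)) = 9*(4 + 3*2) = 9*(4 + 6) = 9*10 = 90)
x(N) = 2*N*(90 + N) (x(N) = (N + N)*(N + 90) = (2*N)*(90 + N) = 2*N*(90 + N))
(x(V) + a)**2 = (2*5*(90 + 5) - 5)**2 = (2*5*95 - 5)**2 = (950 - 5)**2 = 945**2 = 893025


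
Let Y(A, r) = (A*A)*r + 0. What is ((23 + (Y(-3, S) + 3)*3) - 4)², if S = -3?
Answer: 2809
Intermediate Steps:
Y(A, r) = r*A² (Y(A, r) = A²*r + 0 = r*A² + 0 = r*A²)
((23 + (Y(-3, S) + 3)*3) - 4)² = ((23 + (-3*(-3)² + 3)*3) - 4)² = ((23 + (-3*9 + 3)*3) - 4)² = ((23 + (-27 + 3)*3) - 4)² = ((23 - 24*3) - 4)² = ((23 - 72) - 4)² = (-49 - 4)² = (-53)² = 2809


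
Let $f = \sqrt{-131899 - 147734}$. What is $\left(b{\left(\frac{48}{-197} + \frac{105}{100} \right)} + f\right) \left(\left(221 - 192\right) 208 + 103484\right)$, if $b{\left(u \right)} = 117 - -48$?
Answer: $18070140 + 109516 i \sqrt{279633} \approx 1.807 \cdot 10^{7} + 5.7912 \cdot 10^{7} i$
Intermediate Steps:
$b{\left(u \right)} = 165$ ($b{\left(u \right)} = 117 + 48 = 165$)
$f = i \sqrt{279633}$ ($f = \sqrt{-279633} = i \sqrt{279633} \approx 528.8 i$)
$\left(b{\left(\frac{48}{-197} + \frac{105}{100} \right)} + f\right) \left(\left(221 - 192\right) 208 + 103484\right) = \left(165 + i \sqrt{279633}\right) \left(\left(221 - 192\right) 208 + 103484\right) = \left(165 + i \sqrt{279633}\right) \left(29 \cdot 208 + 103484\right) = \left(165 + i \sqrt{279633}\right) \left(6032 + 103484\right) = \left(165 + i \sqrt{279633}\right) 109516 = 18070140 + 109516 i \sqrt{279633}$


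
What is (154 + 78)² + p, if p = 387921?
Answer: 441745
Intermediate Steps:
(154 + 78)² + p = (154 + 78)² + 387921 = 232² + 387921 = 53824 + 387921 = 441745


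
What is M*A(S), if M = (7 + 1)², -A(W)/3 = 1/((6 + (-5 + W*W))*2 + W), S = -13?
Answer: -64/109 ≈ -0.58716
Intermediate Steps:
A(W) = -3/(2 + W + 2*W²) (A(W) = -3/((6 + (-5 + W*W))*2 + W) = -3/((6 + (-5 + W²))*2 + W) = -3/((1 + W²)*2 + W) = -3/((2 + 2*W²) + W) = -3/(2 + W + 2*W²))
M = 64 (M = 8² = 64)
M*A(S) = 64*(-3/(2 - 13 + 2*(-13)²)) = 64*(-3/(2 - 13 + 2*169)) = 64*(-3/(2 - 13 + 338)) = 64*(-3/327) = 64*(-3*1/327) = 64*(-1/109) = -64/109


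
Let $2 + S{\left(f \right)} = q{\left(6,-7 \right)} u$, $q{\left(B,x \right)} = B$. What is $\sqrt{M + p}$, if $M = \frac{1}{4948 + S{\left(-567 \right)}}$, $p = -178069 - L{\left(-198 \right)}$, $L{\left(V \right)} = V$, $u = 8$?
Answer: $\frac{i \sqrt{4436109138362}}{4994} \approx 421.75 i$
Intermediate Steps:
$S{\left(f \right)} = 46$ ($S{\left(f \right)} = -2 + 6 \cdot 8 = -2 + 48 = 46$)
$p = -177871$ ($p = -178069 - -198 = -178069 + 198 = -177871$)
$M = \frac{1}{4994}$ ($M = \frac{1}{4948 + 46} = \frac{1}{4994} \approx 0.00020024$)
$\sqrt{M + p} = \sqrt{\frac{1}{4994} - 177871} = \sqrt{- \frac{888287773}{4994}} = \frac{i \sqrt{4436109138362}}{4994}$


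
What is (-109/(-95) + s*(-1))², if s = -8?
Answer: 755161/9025 ≈ 83.674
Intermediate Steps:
(-109/(-95) + s*(-1))² = (-109/(-95) - 8*(-1))² = (-109*(-1/95) + 8)² = (109/95 + 8)² = (869/95)² = 755161/9025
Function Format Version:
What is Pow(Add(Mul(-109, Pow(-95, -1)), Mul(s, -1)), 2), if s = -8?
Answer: Rational(755161, 9025) ≈ 83.674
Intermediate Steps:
Pow(Add(Mul(-109, Pow(-95, -1)), Mul(s, -1)), 2) = Pow(Add(Mul(-109, Pow(-95, -1)), Mul(-8, -1)), 2) = Pow(Add(Mul(-109, Rational(-1, 95)), 8), 2) = Pow(Add(Rational(109, 95), 8), 2) = Pow(Rational(869, 95), 2) = Rational(755161, 9025)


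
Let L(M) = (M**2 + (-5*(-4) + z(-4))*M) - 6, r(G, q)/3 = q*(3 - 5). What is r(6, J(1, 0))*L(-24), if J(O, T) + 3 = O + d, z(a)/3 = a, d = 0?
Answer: 4536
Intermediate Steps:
z(a) = 3*a
J(O, T) = -3 + O (J(O, T) = -3 + (O + 0) = -3 + O)
r(G, q) = -6*q (r(G, q) = 3*(q*(3 - 5)) = 3*(q*(-2)) = 3*(-2*q) = -6*q)
L(M) = -6 + M**2 + 8*M (L(M) = (M**2 + (-5*(-4) + 3*(-4))*M) - 6 = (M**2 + (20 - 12)*M) - 6 = (M**2 + 8*M) - 6 = -6 + M**2 + 8*M)
r(6, J(1, 0))*L(-24) = (-6*(-3 + 1))*(-6 + (-24)**2 + 8*(-24)) = (-6*(-2))*(-6 + 576 - 192) = 12*378 = 4536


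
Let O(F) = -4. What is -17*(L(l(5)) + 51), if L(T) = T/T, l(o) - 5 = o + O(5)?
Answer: -884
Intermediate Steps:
l(o) = 1 + o (l(o) = 5 + (o - 4) = 5 + (-4 + o) = 1 + o)
L(T) = 1
-17*(L(l(5)) + 51) = -17*(1 + 51) = -17*52 = -884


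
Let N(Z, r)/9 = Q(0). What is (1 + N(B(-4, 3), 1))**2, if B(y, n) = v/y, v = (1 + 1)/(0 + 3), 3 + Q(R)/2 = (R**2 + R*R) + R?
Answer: 2809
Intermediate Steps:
Q(R) = -6 + 2*R + 4*R**2 (Q(R) = -6 + 2*((R**2 + R*R) + R) = -6 + 2*((R**2 + R**2) + R) = -6 + 2*(2*R**2 + R) = -6 + 2*(R + 2*R**2) = -6 + (2*R + 4*R**2) = -6 + 2*R + 4*R**2)
v = 2/3 ≈ 0.66667
B(y, n) = 2/(3*y)
N(Z, r) = -54 (N(Z, r) = 9*(-6 + 2*0 + 4*0**2) = 9*(-6 + 0 + 4*0) = 9*(-6 + 0 + 0) = 9*(-6) = -54)
(1 + N(B(-4, 3), 1))**2 = (1 - 54)**2 = (-53)**2 = 2809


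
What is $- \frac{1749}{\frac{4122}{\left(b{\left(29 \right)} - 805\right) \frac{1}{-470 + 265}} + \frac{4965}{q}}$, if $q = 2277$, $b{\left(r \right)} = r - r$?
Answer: $- \frac{9292437}{5588651} \approx -1.6627$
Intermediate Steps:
$b{\left(r \right)} = 0$
$- \frac{1749}{\frac{4122}{\left(b{\left(29 \right)} - 805\right) \frac{1}{-470 + 265}} + \frac{4965}{q}} = - \frac{1749}{\frac{4122}{\left(0 - 805\right) \frac{1}{-470 + 265}} + \frac{4965}{2277}} = - \frac{1749}{\frac{4122}{\left(-805\right) \frac{1}{-205}} + 4965 \cdot \frac{1}{2277}} = - \frac{1749}{\frac{4122}{\left(-805\right) \left(- \frac{1}{205}\right)} + \frac{1655}{759}} = - \frac{1749}{\frac{4122}{\frac{161}{41}} + \frac{1655}{759}} = - \frac{1749}{4122 \cdot \frac{41}{161} + \frac{1655}{759}} = - \frac{1749}{\frac{169002}{161} + \frac{1655}{759}} = - \frac{1749}{\frac{5588651}{5313}} = \left(-1749\right) \frac{5313}{5588651} = - \frac{9292437}{5588651}$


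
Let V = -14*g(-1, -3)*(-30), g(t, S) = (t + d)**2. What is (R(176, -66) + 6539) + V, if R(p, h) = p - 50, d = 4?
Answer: 10445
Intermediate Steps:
g(t, S) = (4 + t)**2 (g(t, S) = (t + 4)**2 = (4 + t)**2)
R(p, h) = -50 + p
V = 3780 (V = -14*(4 - 1)**2*(-30) = -14*3**2*(-30) = -14*9*(-30) = -126*(-30) = 3780)
(R(176, -66) + 6539) + V = ((-50 + 176) + 6539) + 3780 = (126 + 6539) + 3780 = 6665 + 3780 = 10445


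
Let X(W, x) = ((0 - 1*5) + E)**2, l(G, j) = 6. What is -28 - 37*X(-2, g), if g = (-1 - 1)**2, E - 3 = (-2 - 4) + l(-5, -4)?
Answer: -176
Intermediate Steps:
E = 3 (E = 3 + ((-2 - 4) + 6) = 3 + (-6 + 6) = 3 + 0 = 3)
g = 4 (g = (-2)**2 = 4)
X(W, x) = 4 (X(W, x) = ((0 - 1*5) + 3)**2 = ((0 - 5) + 3)**2 = (-5 + 3)**2 = (-2)**2 = 4)
-28 - 37*X(-2, g) = -28 - 37*4 = -28 - 148 = -176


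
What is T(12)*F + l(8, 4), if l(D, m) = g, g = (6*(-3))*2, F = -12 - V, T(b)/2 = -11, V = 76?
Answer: 1900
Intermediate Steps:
T(b) = -22 (T(b) = 2*(-11) = -22)
F = -88 (F = -12 - 1*76 = -12 - 76 = -88)
g = -36 (g = -18*2 = -36)
l(D, m) = -36
T(12)*F + l(8, 4) = -22*(-88) - 36 = 1936 - 36 = 1900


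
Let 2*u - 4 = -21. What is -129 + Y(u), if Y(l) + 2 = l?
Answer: -279/2 ≈ -139.50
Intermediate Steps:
u = -17/2 (u = 2 + (½)*(-21) = 2 - 21/2 = -17/2 ≈ -8.5000)
Y(l) = -2 + l
-129 + Y(u) = -129 + (-2 - 17/2) = -129 - 21/2 = -279/2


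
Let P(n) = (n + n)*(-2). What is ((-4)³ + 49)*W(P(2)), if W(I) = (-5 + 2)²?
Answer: -135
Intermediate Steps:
P(n) = -4*n (P(n) = (2*n)*(-2) = -4*n)
W(I) = 9 (W(I) = (-3)² = 9)
((-4)³ + 49)*W(P(2)) = ((-4)³ + 49)*9 = (-64 + 49)*9 = -15*9 = -135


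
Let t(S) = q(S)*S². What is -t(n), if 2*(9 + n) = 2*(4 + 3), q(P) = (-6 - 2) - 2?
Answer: 40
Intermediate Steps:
q(P) = -10 (q(P) = -8 - 2 = -10)
n = -2 (n = -9 + (2*(4 + 3))/2 = -9 + (2*7)/2 = -9 + (½)*14 = -9 + 7 = -2)
t(S) = -10*S²
-t(n) = -(-10)*(-2)² = -(-10)*4 = -1*(-40) = 40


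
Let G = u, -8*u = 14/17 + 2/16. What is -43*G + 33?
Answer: 41451/1088 ≈ 38.098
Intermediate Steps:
u = -129/1088 (u = -(14/17 + 2/16)/8 = -(14*(1/17) + 2*(1/16))/8 = -(14/17 + ⅛)/8 = -⅛*129/136 = -129/1088 ≈ -0.11857)
G = -129/1088 ≈ -0.11857
-43*G + 33 = -43*(-129/1088) + 33 = 5547/1088 + 33 = 41451/1088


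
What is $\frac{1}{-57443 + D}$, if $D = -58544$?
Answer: $- \frac{1}{115987} \approx -8.6217 \cdot 10^{-6}$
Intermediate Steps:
$\frac{1}{-57443 + D} = \frac{1}{-57443 - 58544} = \frac{1}{-115987} = - \frac{1}{115987}$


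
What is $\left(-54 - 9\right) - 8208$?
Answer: $-8271$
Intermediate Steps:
$\left(-54 - 9\right) - 8208 = -63 - 8208 = -8271$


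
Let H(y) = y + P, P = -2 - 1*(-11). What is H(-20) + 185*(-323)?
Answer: -59766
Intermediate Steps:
P = 9 (P = -2 + 11 = 9)
H(y) = 9 + y (H(y) = y + 9 = 9 + y)
H(-20) + 185*(-323) = (9 - 20) + 185*(-323) = -11 - 59755 = -59766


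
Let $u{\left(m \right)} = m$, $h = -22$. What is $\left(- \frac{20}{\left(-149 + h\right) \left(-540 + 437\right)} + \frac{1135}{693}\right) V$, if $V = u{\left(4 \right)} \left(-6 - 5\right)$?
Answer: $- \frac{2959540}{41097} \approx -72.014$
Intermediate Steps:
$V = -44$ ($V = 4 \left(-6 - 5\right) = 4 \left(-11\right) = -44$)
$\left(- \frac{20}{\left(-149 + h\right) \left(-540 + 437\right)} + \frac{1135}{693}\right) V = \left(- \frac{20}{\left(-149 - 22\right) \left(-540 + 437\right)} + \frac{1135}{693}\right) \left(-44\right) = \left(- \frac{20}{\left(-171\right) \left(-103\right)} + 1135 \cdot \frac{1}{693}\right) \left(-44\right) = \left(- \frac{20}{17613} + \frac{1135}{693}\right) \left(-44\right) = \frac{739885}{452067} \left(-44\right) = - \frac{2959540}{41097}$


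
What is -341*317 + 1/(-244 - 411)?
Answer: -70803536/655 ≈ -1.0810e+5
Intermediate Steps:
-341*317 + 1/(-244 - 411) = -108097 + 1/(-655) = -108097 - 1/655 = -70803536/655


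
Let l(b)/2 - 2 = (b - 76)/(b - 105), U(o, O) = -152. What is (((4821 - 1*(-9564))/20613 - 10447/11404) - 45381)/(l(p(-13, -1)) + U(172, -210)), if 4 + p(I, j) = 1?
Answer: 96010133002947/310019011546 ≈ 309.69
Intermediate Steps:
p(I, j) = -3 (p(I, j) = -4 + 1 = -3)
l(b) = 4 + 2*(-76 + b)/(-105 + b) (l(b) = 4 + 2*((b - 76)/(b - 105)) = 4 + 2*((-76 + b)/(-105 + b)) = 4 + 2*(-76 + b)/(-105 + b))
(((4821 - 1*(-9564))/20613 - 10447/11404) - 45381)/(l(p(-13, -1)) + U(172, -210)) = (((4821 - 1*(-9564))/20613 - 10447/11404) - 45381)/(2*(-286 + 3*(-3))/(-105 - 3) - 152) = (((4821 + 9564)*(1/20613) - 10447*1/11404) - 45381)/(2*(-286 - 9)/(-108) - 152) = ((14385*(1/20613) - 10447/11404) - 45381)/(2*(-1/108)*(-295) - 152) = ((4795/6871 - 10447/11404) - 45381)/(295/54 - 152) = (-17099157/78356884 - 45381)/(-7913/54) = -3555930851961/78356884*(-54/7913) = 96010133002947/310019011546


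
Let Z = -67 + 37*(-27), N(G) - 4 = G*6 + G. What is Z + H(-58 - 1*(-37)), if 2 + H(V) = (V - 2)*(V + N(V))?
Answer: 2704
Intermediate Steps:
N(G) = 4 + 7*G (N(G) = 4 + (G*6 + G) = 4 + (6*G + G) = 4 + 7*G)
H(V) = -2 + (-2 + V)*(4 + 8*V) (H(V) = -2 + (V - 2)*(V + (4 + 7*V)) = -2 + (-2 + V)*(4 + 8*V))
Z = -1066 (Z = -67 - 999 = -1066)
Z + H(-58 - 1*(-37)) = -1066 + (-10 - 12*(-58 - 1*(-37)) + 8*(-58 - 1*(-37))²) = -1066 + (-10 - 12*(-58 + 37) + 8*(-58 + 37)²) = -1066 + (-10 - 12*(-21) + 8*(-21)²) = -1066 + (-10 + 252 + 8*441) = -1066 + (-10 + 252 + 3528) = -1066 + 3770 = 2704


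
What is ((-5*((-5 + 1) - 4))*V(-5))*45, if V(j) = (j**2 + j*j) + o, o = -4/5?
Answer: 88560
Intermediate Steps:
o = -4/5 (o = -4*1/5 = -4/5 ≈ -0.80000)
V(j) = -4/5 + 2*j**2 (V(j) = (j**2 + j*j) - 4/5 = (j**2 + j**2) - 4/5 = 2*j**2 - 4/5 = -4/5 + 2*j**2)
((-5*((-5 + 1) - 4))*V(-5))*45 = ((-5*((-5 + 1) - 4))*(-4/5 + 2*(-5)**2))*45 = ((-5*(-4 - 4))*(-4/5 + 2*25))*45 = ((-5*(-8))*(-4/5 + 50))*45 = (40*(246/5))*45 = 1968*45 = 88560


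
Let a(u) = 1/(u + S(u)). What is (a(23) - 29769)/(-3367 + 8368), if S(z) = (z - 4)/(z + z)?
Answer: -32061167/5386077 ≈ -5.9526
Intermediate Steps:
S(z) = (-4 + z)/(2*z) (S(z) = (-4 + z)/((2*z)) = (-4 + z)*(1/(2*z)) = (-4 + z)/(2*z))
a(u) = 1/(u + (-4 + u)/(2*u))
(a(23) - 29769)/(-3367 + 8368) = (2*23/(-4 + 23 + 2*23²) - 29769)/(-3367 + 8368) = (2*23/(-4 + 23 + 2*529) - 29769)/5001 = (2*23/(-4 + 23 + 1058) - 29769)*(1/5001) = (2*23/1077 - 29769)*(1/5001) = (2*23*(1/1077) - 29769)*(1/5001) = (46/1077 - 29769)*(1/5001) = -32061167/1077*1/5001 = -32061167/5386077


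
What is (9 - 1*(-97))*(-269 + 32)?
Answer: -25122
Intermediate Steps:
(9 - 1*(-97))*(-269 + 32) = (9 + 97)*(-237) = 106*(-237) = -25122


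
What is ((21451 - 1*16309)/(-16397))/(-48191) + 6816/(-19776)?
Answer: -56102276465/162778692362 ≈ -0.34465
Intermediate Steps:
((21451 - 1*16309)/(-16397))/(-48191) + 6816/(-19776) = ((21451 - 16309)*(-1/16397))*(-1/48191) + 6816*(-1/19776) = (5142*(-1/16397))*(-1/48191) - 71/206 = -5142/16397*(-1/48191) - 71/206 = 5142/790187827 - 71/206 = -56102276465/162778692362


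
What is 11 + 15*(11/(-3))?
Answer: -44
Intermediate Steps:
11 + 15*(11/(-3)) = 11 + 15*(11*(-⅓)) = 11 + 15*(-11/3) = 11 - 55 = -44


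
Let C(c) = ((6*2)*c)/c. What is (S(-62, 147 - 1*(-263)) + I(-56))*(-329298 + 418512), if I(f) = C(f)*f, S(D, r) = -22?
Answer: -61914516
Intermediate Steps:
C(c) = 12 (C(c) = (12*c)/c = 12)
I(f) = 12*f
(S(-62, 147 - 1*(-263)) + I(-56))*(-329298 + 418512) = (-22 + 12*(-56))*(-329298 + 418512) = (-22 - 672)*89214 = -694*89214 = -61914516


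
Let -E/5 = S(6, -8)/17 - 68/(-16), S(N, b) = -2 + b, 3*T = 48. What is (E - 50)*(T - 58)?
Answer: 97545/34 ≈ 2869.0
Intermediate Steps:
T = 16 (T = (1/3)*48 = 16)
E = -1245/68 (E = -5*((-2 - 8)/17 - 68/(-16)) = -5*(-10*1/17 - 68*(-1/16)) = -5*(-10/17 + 17/4) = -5*249/68 = -1245/68 ≈ -18.309)
(E - 50)*(T - 58) = (-1245/68 - 50)*(16 - 58) = -4645/68*(-42) = 97545/34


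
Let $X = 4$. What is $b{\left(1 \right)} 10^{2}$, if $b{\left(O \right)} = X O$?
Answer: $400$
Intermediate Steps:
$b{\left(O \right)} = 4 O$
$b{\left(1 \right)} 10^{2} = 4 \cdot 1 \cdot 10^{2} = 4 \cdot 100 = 400$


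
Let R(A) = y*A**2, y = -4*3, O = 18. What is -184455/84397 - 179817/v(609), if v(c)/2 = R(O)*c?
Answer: -286108710457/133223027616 ≈ -2.1476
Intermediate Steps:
y = -12
R(A) = -12*A**2
v(c) = -7776*c (v(c) = 2*((-12*18**2)*c) = 2*((-12*324)*c) = 2*(-3888*c) = -7776*c)
-184455/84397 - 179817/v(609) = -184455/84397 - 179817/((-7776*609)) = -184455*1/84397 - 179817/(-4735584) = -184455/84397 - 179817*(-1/4735584) = -184455/84397 + 59939/1578528 = -286108710457/133223027616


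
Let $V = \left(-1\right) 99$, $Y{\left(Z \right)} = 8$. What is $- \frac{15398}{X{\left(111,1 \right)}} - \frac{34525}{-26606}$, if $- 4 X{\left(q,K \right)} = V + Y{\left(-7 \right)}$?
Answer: $- \frac{1635574977}{2421146} \approx -675.54$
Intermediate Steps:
$V = -99$
$X{\left(q,K \right)} = \frac{91}{4}$ ($X{\left(q,K \right)} = - \frac{-99 + 8}{4} = \left(- \frac{1}{4}\right) \left(-91\right) = \frac{91}{4}$)
$- \frac{15398}{X{\left(111,1 \right)}} - \frac{34525}{-26606} = - \frac{15398}{\frac{91}{4}} - \frac{34525}{-26606} = \left(-15398\right) \frac{4}{91} - - \frac{34525}{26606} = - \frac{61592}{91} + \frac{34525}{26606} = - \frac{1635574977}{2421146}$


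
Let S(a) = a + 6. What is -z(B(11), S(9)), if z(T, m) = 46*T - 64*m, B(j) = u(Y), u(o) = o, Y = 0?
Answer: 960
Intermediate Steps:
S(a) = 6 + a
B(j) = 0
z(T, m) = -64*m + 46*T
-z(B(11), S(9)) = -(-64*(6 + 9) + 46*0) = -(-64*15 + 0) = -(-960 + 0) = -1*(-960) = 960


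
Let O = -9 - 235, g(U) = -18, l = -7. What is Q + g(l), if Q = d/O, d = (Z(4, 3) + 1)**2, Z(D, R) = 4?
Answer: -4417/244 ≈ -18.102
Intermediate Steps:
d = 25 (d = (4 + 1)**2 = 5**2 = 25)
O = -244
Q = -25/244 (Q = 25/(-244) = 25*(-1/244) = -25/244 ≈ -0.10246)
Q + g(l) = -25/244 - 18 = -4417/244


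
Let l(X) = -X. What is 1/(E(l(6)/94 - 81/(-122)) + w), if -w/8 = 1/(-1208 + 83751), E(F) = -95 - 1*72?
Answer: -82543/13784689 ≈ -0.0059880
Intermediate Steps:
E(F) = -167 (E(F) = -95 - 72 = -167)
w = -8/82543 (w = -8/(-1208 + 83751) = -8/82543 ≈ -9.6919e-5)
1/(E(l(6)/94 - 81/(-122)) + w) = 1/(-167 - 8/82543) = 1/(-13784689/82543) = -82543/13784689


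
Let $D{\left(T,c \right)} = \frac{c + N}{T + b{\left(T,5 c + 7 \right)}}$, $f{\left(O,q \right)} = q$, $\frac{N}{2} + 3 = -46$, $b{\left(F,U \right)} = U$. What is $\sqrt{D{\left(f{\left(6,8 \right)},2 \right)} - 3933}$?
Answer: $\frac{i \sqrt{98421}}{5} \approx 62.744 i$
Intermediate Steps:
$N = -98$ ($N = -6 + 2 \left(-46\right) = -6 - 92 = -98$)
$D{\left(T,c \right)} = \frac{-98 + c}{7 + T + 5 c}$ ($D{\left(T,c \right)} = \frac{c - 98}{T + \left(5 c + 7\right)} = \frac{-98 + c}{T + \left(7 + 5 c\right)} = \frac{-98 + c}{7 + T + 5 c}$)
$\sqrt{D{\left(f{\left(6,8 \right)},2 \right)} - 3933} = \sqrt{\frac{-98 + 2}{7 + 8 + 5 \cdot 2} - 3933} = \sqrt{\frac{1}{7 + 8 + 10} \left(-96\right) - 3933} = \sqrt{\frac{1}{25} \left(-96\right) - 3933} = \sqrt{- \frac{96}{25} - 3933} = \sqrt{- \frac{98421}{25}} = \frac{i \sqrt{98421}}{5}$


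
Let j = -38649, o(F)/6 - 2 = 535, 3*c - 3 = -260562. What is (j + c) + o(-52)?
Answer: -122280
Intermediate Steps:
c = -86853 (c = 1 + (⅓)*(-260562) = 1 - 86854 = -86853)
o(F) = 3222 (o(F) = 12 + 6*535 = 12 + 3210 = 3222)
(j + c) + o(-52) = (-38649 - 86853) + 3222 = -125502 + 3222 = -122280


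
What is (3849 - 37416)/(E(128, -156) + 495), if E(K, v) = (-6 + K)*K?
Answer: -33567/16111 ≈ -2.0835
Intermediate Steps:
E(K, v) = K*(-6 + K)
(3849 - 37416)/(E(128, -156) + 495) = (3849 - 37416)/(128*(-6 + 128) + 495) = -33567/(128*122 + 495) = -33567/(15616 + 495) = -33567/16111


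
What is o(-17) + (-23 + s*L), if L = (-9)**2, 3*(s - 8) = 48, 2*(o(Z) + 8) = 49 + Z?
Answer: 1929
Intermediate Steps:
o(Z) = 33/2 + Z/2 (o(Z) = -8 + (49 + Z)/2 = -8 + (49/2 + Z/2) = 33/2 + Z/2)
s = 24 (s = 8 + (1/3)*48 = 8 + 16 = 24)
L = 81
o(-17) + (-23 + s*L) = (33/2 + (1/2)*(-17)) + (-23 + 24*81) = (33/2 - 17/2) + (-23 + 1944) = 8 + 1921 = 1929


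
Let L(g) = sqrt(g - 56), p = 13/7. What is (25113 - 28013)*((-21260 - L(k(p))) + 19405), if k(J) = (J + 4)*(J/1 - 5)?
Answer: 5379500 + 2900*I*sqrt(3646)/7 ≈ 5.3795e+6 + 25015.0*I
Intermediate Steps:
p = 13/7 (p = 13*(1/7) = 13/7 ≈ 1.8571)
k(J) = (-5 + J)*(4 + J) (k(J) = (4 + J)*(J*1 - 5) = (4 + J)*(J - 5) = (4 + J)*(-5 + J) = (-5 + J)*(4 + J))
L(g) = sqrt(-56 + g)
(25113 - 28013)*((-21260 - L(k(p))) + 19405) = (25113 - 28013)*((-21260 - sqrt(-56 + (-20 + (13/7)**2 - 1*13/7))) + 19405) = -2900*((-21260 - sqrt(-56 + (-20 + 169/49 - 13/7))) + 19405) = -2900*((-21260 - sqrt(-56 - 902/49)) + 19405) = -2900*((-21260 - sqrt(-3646/49)) + 19405) = -2900*((-21260 - I*sqrt(3646)/7) + 19405) = -2900*(-1855 - I*sqrt(3646)/7) = 5379500 + 2900*I*sqrt(3646)/7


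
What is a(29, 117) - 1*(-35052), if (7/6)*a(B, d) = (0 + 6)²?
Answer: 245580/7 ≈ 35083.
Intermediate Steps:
a(B, d) = 216/7 (a(B, d) = 6*(0 + 6)²/7 = (6/7)*6² = (6/7)*36 = 216/7)
a(29, 117) - 1*(-35052) = 216/7 - 1*(-35052) = 216/7 + 35052 = 245580/7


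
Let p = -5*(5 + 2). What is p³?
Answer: -42875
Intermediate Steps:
p = -35 (p = -5*7 = -35)
p³ = (-35)³ = -42875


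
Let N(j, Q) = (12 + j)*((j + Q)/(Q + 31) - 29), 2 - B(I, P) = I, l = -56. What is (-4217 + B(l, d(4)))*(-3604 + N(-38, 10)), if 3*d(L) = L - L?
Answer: 482951398/41 ≈ 1.1779e+7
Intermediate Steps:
d(L) = 0 (d(L) = (L - L)/3 = (1/3)*0 = 0)
B(I, P) = 2 - I
N(j, Q) = (-29 + (Q + j)/(31 + Q))*(12 + j) (N(j, Q) = (12 + j)*((Q + j)/(31 + Q) - 29) = (12 + j)*(-29 + (Q + j)/(31 + Q)) = (-29 + (Q + j)/(31 + Q))*(12 + j))
(-4217 + B(l, d(4)))*(-3604 + N(-38, 10)) = (-4217 + (2 - 1*(-56)))*(-3604 + (-10788 + (-38)**2 - 887*(-38) - 336*10 - 28*10*(-38))/(31 + 10)) = (-4217 + (2 + 56))*(-3604 + (-10788 + 1444 + 33706 - 3360 + 10640)/41) = (-4217 + 58)*(-3604 + (1/41)*31642) = -4159*(-3604 + 31642/41) = -4159*(-116122/41) = 482951398/41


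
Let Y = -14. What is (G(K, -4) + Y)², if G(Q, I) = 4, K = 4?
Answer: 100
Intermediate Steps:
(G(K, -4) + Y)² = (4 - 14)² = (-10)² = 100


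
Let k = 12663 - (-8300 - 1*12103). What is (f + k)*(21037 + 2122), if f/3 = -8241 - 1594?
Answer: 82469199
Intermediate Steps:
k = 33066 (k = 12663 - (-8300 - 12103) = 12663 - 1*(-20403) = 12663 + 20403 = 33066)
f = -29505 (f = 3*(-8241 - 1594) = 3*(-9835) = -29505)
(f + k)*(21037 + 2122) = (-29505 + 33066)*(21037 + 2122) = 3561*23159 = 82469199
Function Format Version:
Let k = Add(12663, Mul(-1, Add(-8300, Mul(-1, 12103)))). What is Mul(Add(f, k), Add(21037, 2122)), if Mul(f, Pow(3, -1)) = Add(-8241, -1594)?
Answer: 82469199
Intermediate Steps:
k = 33066 (k = Add(12663, Mul(-1, Add(-8300, -12103))) = Add(12663, Mul(-1, -20403)) = Add(12663, 20403) = 33066)
f = -29505 (f = Mul(3, Add(-8241, -1594)) = Mul(3, -9835) = -29505)
Mul(Add(f, k), Add(21037, 2122)) = Mul(Add(-29505, 33066), Add(21037, 2122)) = Mul(3561, 23159) = 82469199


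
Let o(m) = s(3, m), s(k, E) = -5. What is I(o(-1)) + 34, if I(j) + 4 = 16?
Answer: 46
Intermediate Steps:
o(m) = -5
I(j) = 12 (I(j) = -4 + 16 = 12)
I(o(-1)) + 34 = 12 + 34 = 46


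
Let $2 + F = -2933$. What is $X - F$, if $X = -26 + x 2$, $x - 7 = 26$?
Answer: $2975$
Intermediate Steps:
$x = 33$ ($x = 7 + 26 = 33$)
$F = -2935$ ($F = -2 - 2933 = -2935$)
$X = 40$ ($X = -26 + 33 \cdot 2 = -26 + 66 = 40$)
$X - F = 40 - -2935 = 40 + 2935 = 2975$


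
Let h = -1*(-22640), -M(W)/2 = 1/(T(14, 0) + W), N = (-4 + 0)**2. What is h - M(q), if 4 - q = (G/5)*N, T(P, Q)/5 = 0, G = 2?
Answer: 135835/6 ≈ 22639.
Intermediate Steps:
T(P, Q) = 0 (T(P, Q) = 5*0 = 0)
N = 16 (N = (-4)**2 = 16)
q = -12/5 (q = 4 - 2/5*16 = 4 - 2*(1/5)*16 = 4 - 2*16/5 = 4 - 1*32/5 = 4 - 32/5 = -12/5 ≈ -2.4000)
M(W) = -2/W (M(W) = -2/(0 + W) = -2/W)
h = 22640
h - M(q) = 22640 - (-2)/(-12/5) = 22640 - (-2)*(-5)/12 = 22640 - 1*5/6 = 22640 - 5/6 = 135835/6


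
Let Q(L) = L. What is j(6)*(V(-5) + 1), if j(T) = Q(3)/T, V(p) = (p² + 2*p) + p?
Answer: 11/2 ≈ 5.5000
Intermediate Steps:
V(p) = p² + 3*p
j(T) = 3/T
j(6)*(V(-5) + 1) = (3/6)*(-5*(3 - 5) + 1) = (3*(⅙))*(-5*(-2) + 1) = (10 + 1)/2 = (½)*11 = 11/2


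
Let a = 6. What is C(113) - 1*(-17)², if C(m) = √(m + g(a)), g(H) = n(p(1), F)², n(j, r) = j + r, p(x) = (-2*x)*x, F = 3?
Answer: -289 + √114 ≈ -278.32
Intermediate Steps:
p(x) = -2*x²
g(H) = 1 (g(H) = (-2*1² + 3)² = (-2*1 + 3)² = (-2 + 3)² = 1² = 1)
C(m) = √(1 + m) (C(m) = √(m + 1) = √(1 + m))
C(113) - 1*(-17)² = √(1 + 113) - 1*(-17)² = √114 - 1*289 = √114 - 289 = -289 + √114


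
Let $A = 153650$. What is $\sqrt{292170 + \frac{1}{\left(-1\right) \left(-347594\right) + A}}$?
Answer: $\frac{\sqrt{18351602906023591}}{250622} \approx 540.53$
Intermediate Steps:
$\sqrt{292170 + \frac{1}{\left(-1\right) \left(-347594\right) + A}} = \sqrt{292170 + \frac{1}{\left(-1\right) \left(-347594\right) + 153650}} = \sqrt{292170 + \frac{1}{347594 + 153650}} = \sqrt{292170 + \frac{1}{501244}} = \sqrt{\frac{146448459481}{501244}} = \frac{\sqrt{18351602906023591}}{250622}$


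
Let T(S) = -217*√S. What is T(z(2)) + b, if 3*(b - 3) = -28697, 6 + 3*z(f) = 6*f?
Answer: -28688/3 - 217*√2 ≈ -9869.5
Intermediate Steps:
z(f) = -2 + 2*f (z(f) = -2 + (6*f)/3 = -2 + 2*f)
b = -28688/3 (b = 3 + (⅓)*(-28697) = 3 - 28697/3 = -28688/3 ≈ -9562.7)
T(z(2)) + b = -217*√(-2 + 2*2) - 28688/3 = -217*√(-2 + 4) - 28688/3 = -217*√2 - 28688/3 = -28688/3 - 217*√2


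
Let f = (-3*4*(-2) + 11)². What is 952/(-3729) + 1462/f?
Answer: 4285598/4568025 ≈ 0.93817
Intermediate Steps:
f = 1225 (f = (-12*(-2) + 11)² = (24 + 11)² = 35² = 1225)
952/(-3729) + 1462/f = 952/(-3729) + 1462/1225 = 952*(-1/3729) + 1462*(1/1225) = -952/3729 + 1462/1225 = 4285598/4568025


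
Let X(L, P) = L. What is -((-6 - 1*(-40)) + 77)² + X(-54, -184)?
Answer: -12375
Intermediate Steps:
-((-6 - 1*(-40)) + 77)² + X(-54, -184) = -((-6 - 1*(-40)) + 77)² - 54 = -((-6 + 40) + 77)² - 54 = -(34 + 77)² - 54 = -1*111² - 54 = -1*12321 - 54 = -12321 - 54 = -12375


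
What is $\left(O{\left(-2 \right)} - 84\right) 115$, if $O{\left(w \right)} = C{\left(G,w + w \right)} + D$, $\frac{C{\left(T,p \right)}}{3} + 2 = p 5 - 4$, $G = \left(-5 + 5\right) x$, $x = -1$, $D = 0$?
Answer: $-18630$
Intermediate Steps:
$G = 0$ ($G = \left(-5 + 5\right) \left(-1\right) = 0 \left(-1\right) = 0$)
$C{\left(T,p \right)} = -18 + 15 p$ ($C{\left(T,p \right)} = -6 + 3 \left(p 5 - 4\right) = -6 + 3 \left(5 p - 4\right) = -6 + 3 \left(-4 + 5 p\right) = -6 + \left(-12 + 15 p\right) = -18 + 15 p$)
$O{\left(w \right)} = -18 + 30 w$ ($O{\left(w \right)} = \left(-18 + 15 \left(w + w\right)\right) + 0 = \left(-18 + 15 \cdot 2 w\right) + 0 = \left(-18 + 30 w\right) + 0 = -18 + 30 w$)
$\left(O{\left(-2 \right)} - 84\right) 115 = \left(\left(-18 + 30 \left(-2\right)\right) - 84\right) 115 = \left(\left(-18 - 60\right) - 84\right) 115 = \left(-78 - 84\right) 115 = \left(-162\right) 115 = -18630$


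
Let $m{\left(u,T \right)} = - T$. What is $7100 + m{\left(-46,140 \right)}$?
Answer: $6960$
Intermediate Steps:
$7100 + m{\left(-46,140 \right)} = 7100 - 140 = 6960$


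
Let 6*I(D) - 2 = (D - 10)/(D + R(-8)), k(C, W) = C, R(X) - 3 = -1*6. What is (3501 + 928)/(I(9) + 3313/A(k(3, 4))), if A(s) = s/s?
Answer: 159444/119279 ≈ 1.3367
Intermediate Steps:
R(X) = -3 (R(X) = 3 - 1*6 = 3 - 6 = -3)
A(s) = 1
I(D) = ⅓ + (-10 + D)/(6*(-3 + D)) (I(D) = ⅓ + ((D - 10)/(D - 3))/6 = ⅓ + ((-10 + D)/(-3 + D))/6 = ⅓ + (-10 + D)/(6*(-3 + D)))
(3501 + 928)/(I(9) + 3313/A(k(3, 4))) = (3501 + 928)/((-16 + 3*9)/(6*(-3 + 9)) + 3313/1) = 4429/((⅙)*(-16 + 27)/6 + 3313*1) = 4429/((⅙)*(⅙)*11 + 3313) = 4429/(11/36 + 3313) = 4429/(119279/36) = 4429*(36/119279) = 159444/119279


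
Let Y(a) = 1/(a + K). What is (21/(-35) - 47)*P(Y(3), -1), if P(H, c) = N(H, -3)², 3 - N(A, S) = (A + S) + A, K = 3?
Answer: -68782/45 ≈ -1528.5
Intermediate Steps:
N(A, S) = 3 - S - 2*A (N(A, S) = 3 - ((A + S) + A) = 3 - (S + 2*A) = 3 + (-S - 2*A) = 3 - S - 2*A)
Y(a) = 1/(3 + a) (Y(a) = 1/(a + 3) = 1/(3 + a))
P(H, c) = (6 - 2*H)² (P(H, c) = (3 - 1*(-3) - 2*H)² = (3 + 3 - 2*H)² = (6 - 2*H)²)
(21/(-35) - 47)*P(Y(3), -1) = (21/(-35) - 47)*(4*(-3 + 1/(3 + 3))²) = (21*(-1/35) - 47)*(4*(-3 + 1/6)²) = (-⅗ - 47)*(4*(-3 + ⅙)²) = -952*(-17/6)²/5 = -952*289/(5*36) = -238/5*289/9 = -68782/45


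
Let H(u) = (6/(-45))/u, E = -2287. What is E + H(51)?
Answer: -1749557/765 ≈ -2287.0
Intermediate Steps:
H(u) = -2/(15*u) (H(u) = (6*(-1/45))/u = -2/(15*u))
E + H(51) = -2287 - 2/15/51 = -2287 - 2/15*1/51 = -2287 - 2/765 = -1749557/765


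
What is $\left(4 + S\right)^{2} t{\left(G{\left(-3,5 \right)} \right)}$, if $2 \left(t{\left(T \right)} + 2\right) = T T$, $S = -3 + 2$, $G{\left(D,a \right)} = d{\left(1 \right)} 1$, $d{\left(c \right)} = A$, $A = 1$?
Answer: $- \frac{27}{2} \approx -13.5$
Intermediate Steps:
$d{\left(c \right)} = 1$
$G{\left(D,a \right)} = 1$ ($G{\left(D,a \right)} = 1 \cdot 1 = 1$)
$S = -1$
$t{\left(T \right)} = -2 + \frac{T^{2}}{2}$ ($t{\left(T \right)} = -2 + \frac{T T}{2} = -2 + \frac{T^{2}}{2}$)
$\left(4 + S\right)^{2} t{\left(G{\left(-3,5 \right)} \right)} = \left(4 - 1\right)^{2} \left(-2 + \frac{1^{2}}{2}\right) = 3^{2} \left(-2 + \frac{1}{2} \cdot 1\right) = 9 \left(-2 + \frac{1}{2}\right) = 9 \left(- \frac{3}{2}\right) = - \frac{27}{2}$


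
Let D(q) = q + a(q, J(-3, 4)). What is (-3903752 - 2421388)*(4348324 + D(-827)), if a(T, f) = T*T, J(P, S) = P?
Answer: -31824473849640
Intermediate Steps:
a(T, f) = T**2
D(q) = q + q**2
(-3903752 - 2421388)*(4348324 + D(-827)) = (-3903752 - 2421388)*(4348324 - 827*(1 - 827)) = -6325140*(4348324 - 827*(-826)) = -6325140*(4348324 + 683102) = -6325140*5031426 = -31824473849640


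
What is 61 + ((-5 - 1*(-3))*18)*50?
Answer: -1739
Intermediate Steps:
61 + ((-5 - 1*(-3))*18)*50 = 61 + ((-5 + 3)*18)*50 = 61 - 2*18*50 = 61 - 36*50 = 61 - 1800 = -1739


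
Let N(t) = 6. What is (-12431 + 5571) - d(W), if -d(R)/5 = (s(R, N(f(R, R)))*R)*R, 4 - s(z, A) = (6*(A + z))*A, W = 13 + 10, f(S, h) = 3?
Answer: -2757660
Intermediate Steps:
W = 23
s(z, A) = 4 - A*(6*A + 6*z) (s(z, A) = 4 - 6*(A + z)*A = 4 - (6*A + 6*z)*A = 4 - A*(6*A + 6*z))
d(R) = -5*R²*(-212 - 36*R) (d(R) = -5*(4 - 6*6² - 6*6*R)*R*R = -5*(4 - 6*36 - 36*R)*R*R = -5*(4 - 216 - 36*R)*R*R = -5*(-212 - 36*R)*R*R = -5*R*(-212 - 36*R)*R = -5*R²*(-212 - 36*R))
(-12431 + 5571) - d(W) = (-12431 + 5571) - 23²*(1060 + 180*23) = -6860 - 529*(1060 + 4140) = -6860 - 529*5200 = -6860 - 1*2750800 = -6860 - 2750800 = -2757660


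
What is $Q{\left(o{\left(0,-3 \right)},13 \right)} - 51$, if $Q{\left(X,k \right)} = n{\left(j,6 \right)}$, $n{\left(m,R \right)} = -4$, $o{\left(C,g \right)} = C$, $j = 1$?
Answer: $-55$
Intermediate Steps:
$Q{\left(X,k \right)} = -4$
$Q{\left(o{\left(0,-3 \right)},13 \right)} - 51 = -4 - 51 = -55$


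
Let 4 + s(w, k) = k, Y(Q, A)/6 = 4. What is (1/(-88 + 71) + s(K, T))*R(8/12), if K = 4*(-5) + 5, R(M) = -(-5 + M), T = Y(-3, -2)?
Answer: 1469/17 ≈ 86.412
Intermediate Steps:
Y(Q, A) = 24 (Y(Q, A) = 6*4 = 24)
T = 24
R(M) = 5 - M
K = -15 (K = -20 + 5 = -15)
s(w, k) = -4 + k
(1/(-88 + 71) + s(K, T))*R(8/12) = (1/(-88 + 71) + (-4 + 24))*(5 - 8/12) = (1/(-17) + 20)*(5 - 8/12) = (-1/17 + 20)*(5 - 1*⅔) = 339*(5 - ⅔)/17 = (339/17)*(13/3) = 1469/17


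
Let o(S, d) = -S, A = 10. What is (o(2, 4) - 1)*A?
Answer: -30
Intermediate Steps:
(o(2, 4) - 1)*A = (-1*2 - 1)*10 = (-2 - 1)*10 = -3*10 = -30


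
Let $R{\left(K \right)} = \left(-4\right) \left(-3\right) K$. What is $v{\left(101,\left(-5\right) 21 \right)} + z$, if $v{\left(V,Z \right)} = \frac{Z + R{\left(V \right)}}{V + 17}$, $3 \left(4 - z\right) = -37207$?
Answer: $\frac{4395163}{354} \approx 12416.0$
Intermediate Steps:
$R{\left(K \right)} = 12 K$
$z = \frac{37219}{3}$ ($z = 4 - - \frac{37207}{3} = 4 + \frac{37207}{3} = \frac{37219}{3} \approx 12406.0$)
$v{\left(V,Z \right)} = \frac{Z + 12 V}{17 + V}$ ($v{\left(V,Z \right)} = \frac{Z + 12 V}{V + 17} = \frac{Z + 12 V}{17 + V}$)
$v{\left(101,\left(-5\right) 21 \right)} + z = \frac{\left(-5\right) 21 + 12 \cdot 101}{17 + 101} + \frac{37219}{3} = \frac{-105 + 1212}{118} + \frac{37219}{3} = \frac{1}{118} \cdot 1107 + \frac{37219}{3} = \frac{1107}{118} + \frac{37219}{3} = \frac{4395163}{354}$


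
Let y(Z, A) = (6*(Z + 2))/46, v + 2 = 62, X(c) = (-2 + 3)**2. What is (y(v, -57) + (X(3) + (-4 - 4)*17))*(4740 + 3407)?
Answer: -23781093/23 ≈ -1.0340e+6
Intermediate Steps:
X(c) = 1 (X(c) = 1**2 = 1)
v = 60 (v = -2 + 62 = 60)
y(Z, A) = 6/23 + 3*Z/23 (y(Z, A) = (6*(2 + Z))*(1/46) = (12 + 6*Z)*(1/46) = 6/23 + 3*Z/23)
(y(v, -57) + (X(3) + (-4 - 4)*17))*(4740 + 3407) = ((6/23 + (3/23)*60) + (1 + (-4 - 4)*17))*(4740 + 3407) = ((6/23 + 180/23) + (1 - 8*17))*8147 = (186/23 + (1 - 136))*8147 = (186/23 - 135)*8147 = -2919/23*8147 = -23781093/23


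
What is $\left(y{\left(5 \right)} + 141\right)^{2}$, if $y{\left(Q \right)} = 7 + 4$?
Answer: $23104$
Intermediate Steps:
$y{\left(Q \right)} = 11$
$\left(y{\left(5 \right)} + 141\right)^{2} = \left(11 + 141\right)^{2} = 152^{2} = 23104$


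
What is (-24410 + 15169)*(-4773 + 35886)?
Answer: -287515233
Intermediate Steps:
(-24410 + 15169)*(-4773 + 35886) = -9241*31113 = -287515233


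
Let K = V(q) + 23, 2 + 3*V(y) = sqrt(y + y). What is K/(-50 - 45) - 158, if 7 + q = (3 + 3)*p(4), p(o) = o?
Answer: -45097/285 - sqrt(34)/285 ≈ -158.26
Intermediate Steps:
q = 17 (q = -7 + (3 + 3)*4 = -7 + 6*4 = -7 + 24 = 17)
V(y) = -2/3 + sqrt(2)*sqrt(y)/3 (V(y) = -2/3 + sqrt(y + y)/3 = -2/3 + sqrt(2*y)/3 = -2/3 + (sqrt(2)*sqrt(y))/3 = -2/3 + sqrt(2)*sqrt(y)/3)
K = 67/3 + sqrt(34)/3 (K = (-2/3 + sqrt(2)*sqrt(17)/3) + 23 = (-2/3 + sqrt(34)/3) + 23 = 67/3 + sqrt(34)/3 ≈ 24.277)
K/(-50 - 45) - 158 = (67/3 + sqrt(34)/3)/(-50 - 45) - 158 = (67/3 + sqrt(34)/3)/(-95) - 158 = -(67/3 + sqrt(34)/3)/95 - 158 = (-67/285 - sqrt(34)/285) - 158 = -45097/285 - sqrt(34)/285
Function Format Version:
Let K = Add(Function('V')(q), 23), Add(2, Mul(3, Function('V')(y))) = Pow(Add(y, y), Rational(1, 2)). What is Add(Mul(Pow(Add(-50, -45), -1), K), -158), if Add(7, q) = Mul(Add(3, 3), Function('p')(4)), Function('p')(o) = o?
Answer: Add(Rational(-45097, 285), Mul(Rational(-1, 285), Pow(34, Rational(1, 2)))) ≈ -158.26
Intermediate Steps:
q = 17 (q = Add(-7, Mul(Add(3, 3), 4)) = Add(-7, Mul(6, 4)) = Add(-7, 24) = 17)
Function('V')(y) = Add(Rational(-2, 3), Mul(Rational(1, 3), Pow(2, Rational(1, 2)), Pow(y, Rational(1, 2)))) (Function('V')(y) = Add(Rational(-2, 3), Mul(Rational(1, 3), Pow(Add(y, y), Rational(1, 2)))) = Add(Rational(-2, 3), Mul(Rational(1, 3), Pow(Mul(2, y), Rational(1, 2)))) = Add(Rational(-2, 3), Mul(Rational(1, 3), Mul(Pow(2, Rational(1, 2)), Pow(y, Rational(1, 2))))) = Add(Rational(-2, 3), Mul(Rational(1, 3), Pow(2, Rational(1, 2)), Pow(y, Rational(1, 2)))))
K = Add(Rational(67, 3), Mul(Rational(1, 3), Pow(34, Rational(1, 2)))) (K = Add(Add(Rational(-2, 3), Mul(Rational(1, 3), Pow(2, Rational(1, 2)), Pow(17, Rational(1, 2)))), 23) = Add(Add(Rational(-2, 3), Mul(Rational(1, 3), Pow(34, Rational(1, 2)))), 23) = Add(Rational(67, 3), Mul(Rational(1, 3), Pow(34, Rational(1, 2)))) ≈ 24.277)
Add(Mul(Pow(Add(-50, -45), -1), K), -158) = Add(Mul(Pow(Add(-50, -45), -1), Add(Rational(67, 3), Mul(Rational(1, 3), Pow(34, Rational(1, 2))))), -158) = Add(Mul(Pow(-95, -1), Add(Rational(67, 3), Mul(Rational(1, 3), Pow(34, Rational(1, 2))))), -158) = Add(Mul(Rational(-1, 95), Add(Rational(67, 3), Mul(Rational(1, 3), Pow(34, Rational(1, 2))))), -158) = Add(Add(Rational(-67, 285), Mul(Rational(-1, 285), Pow(34, Rational(1, 2)))), -158) = Add(Rational(-45097, 285), Mul(Rational(-1, 285), Pow(34, Rational(1, 2))))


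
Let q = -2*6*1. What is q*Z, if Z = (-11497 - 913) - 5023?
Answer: 209196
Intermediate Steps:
Z = -17433 (Z = -12410 - 5023 = -17433)
q = -12 (q = -12*1 = -12)
q*Z = -12*(-17433) = 209196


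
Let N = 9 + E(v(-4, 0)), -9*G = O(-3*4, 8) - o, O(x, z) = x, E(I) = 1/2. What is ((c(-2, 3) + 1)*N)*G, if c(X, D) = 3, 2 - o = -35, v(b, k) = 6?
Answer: 1862/9 ≈ 206.89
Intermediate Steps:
E(I) = 1/2
o = 37 (o = 2 - 1*(-35) = 2 + 35 = 37)
G = 49/9 (G = -(-3*4 - 1*37)/9 = -(-12 - 37)/9 = -1/9*(-49) = 49/9 ≈ 5.4444)
N = 19/2 (N = 9 + 1/2 = 19/2 ≈ 9.5000)
((c(-2, 3) + 1)*N)*G = ((3 + 1)*(19/2))*(49/9) = (4*(19/2))*(49/9) = 38*(49/9) = 1862/9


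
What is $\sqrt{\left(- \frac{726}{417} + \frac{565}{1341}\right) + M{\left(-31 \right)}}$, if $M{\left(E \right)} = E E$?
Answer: $\frac{2 \sqrt{926213793593}}{62133} \approx 30.979$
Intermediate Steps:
$M{\left(E \right)} = E^{2}$
$\sqrt{\left(- \frac{726}{417} + \frac{565}{1341}\right) + M{\left(-31 \right)}} = \sqrt{\left(- \frac{726}{417} + \frac{565}{1341}\right) + \left(-31\right)^{2}} = \sqrt{\left(\left(-726\right) \frac{1}{417} + 565 \cdot \frac{1}{1341}\right) + 961} = \sqrt{\left(- \frac{242}{139} + \frac{565}{1341}\right) + 961} = \sqrt{- \frac{245987}{186399} + 961} = \sqrt{\frac{178883452}{186399}} = \frac{2 \sqrt{926213793593}}{62133}$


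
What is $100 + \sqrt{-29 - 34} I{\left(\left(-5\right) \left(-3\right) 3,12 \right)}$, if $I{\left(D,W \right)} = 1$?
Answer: $100 + 3 i \sqrt{7} \approx 100.0 + 7.9373 i$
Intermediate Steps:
$100 + \sqrt{-29 - 34} I{\left(\left(-5\right) \left(-3\right) 3,12 \right)} = 100 + \sqrt{-29 - 34} \cdot 1 = 100 + \sqrt{-63} \cdot 1 = 100 + 3 i \sqrt{7} \cdot 1 = 100 + 3 i \sqrt{7}$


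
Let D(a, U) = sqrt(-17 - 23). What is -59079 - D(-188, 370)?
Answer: -59079 - 2*I*sqrt(10) ≈ -59079.0 - 6.3246*I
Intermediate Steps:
D(a, U) = 2*I*sqrt(10) (D(a, U) = sqrt(-40) = 2*I*sqrt(10))
-59079 - D(-188, 370) = -59079 - 2*I*sqrt(10)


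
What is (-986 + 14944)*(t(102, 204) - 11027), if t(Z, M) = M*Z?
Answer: 136523198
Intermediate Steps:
(-986 + 14944)*(t(102, 204) - 11027) = (-986 + 14944)*(204*102 - 11027) = 13958*(20808 - 11027) = 13958*9781 = 136523198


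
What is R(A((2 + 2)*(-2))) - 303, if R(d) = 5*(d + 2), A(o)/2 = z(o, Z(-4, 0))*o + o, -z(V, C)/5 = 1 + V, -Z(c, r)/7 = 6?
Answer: -3173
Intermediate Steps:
Z(c, r) = -42 (Z(c, r) = -7*6 = -42)
z(V, C) = -5 - 5*V (z(V, C) = -5*(1 + V) = -5 - 5*V)
A(o) = 2*o + 2*o*(-5 - 5*o) (A(o) = 2*((-5 - 5*o)*o + o) = 2*(o*(-5 - 5*o) + o) = 2*(o + o*(-5 - 5*o)) = 2*o + 2*o*(-5 - 5*o))
R(d) = 10 + 5*d (R(d) = 5*(2 + d) = 10 + 5*d)
R(A((2 + 2)*(-2))) - 303 = (10 + 5*(-2*(2 + 2)*(-2)*(4 + 5*((2 + 2)*(-2))))) - 303 = (10 + 5*(-2*4*(-2)*(4 + 5*(4*(-2))))) - 303 = (10 + 5*(-2*(-8)*(4 + 5*(-8)))) - 303 = (10 + 5*(-2*(-8)*(4 - 40))) - 303 = (10 + 5*(-2*(-8)*(-36))) - 303 = (10 + 5*(-576)) - 303 = (10 - 2880) - 303 = -2870 - 303 = -3173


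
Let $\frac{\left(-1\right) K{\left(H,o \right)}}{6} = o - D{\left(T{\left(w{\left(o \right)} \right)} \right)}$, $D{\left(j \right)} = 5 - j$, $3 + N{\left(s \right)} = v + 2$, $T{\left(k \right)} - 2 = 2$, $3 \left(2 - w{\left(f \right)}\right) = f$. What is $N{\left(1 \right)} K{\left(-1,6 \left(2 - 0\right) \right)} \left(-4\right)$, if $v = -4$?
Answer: $-1320$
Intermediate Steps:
$w{\left(f \right)} = 2 - \frac{f}{3}$
$T{\left(k \right)} = 4$ ($T{\left(k \right)} = 2 + 2 = 4$)
$N{\left(s \right)} = -5$ ($N{\left(s \right)} = -3 + \left(-4 + 2\right) = -3 - 2 = -5$)
$K{\left(H,o \right)} = 6 - 6 o$ ($K{\left(H,o \right)} = - 6 \left(o - \left(5 - 4\right)\right) = - 6 \left(o - 1\right) = - 6 \left(-1 + o\right) = 6 - 6 o$)
$N{\left(1 \right)} K{\left(-1,6 \left(2 - 0\right) \right)} \left(-4\right) = - 5 \left(6 - 6 \cdot 6 \left(2 - 0\right)\right) \left(-4\right) = - 5 \left(6 - 6 \cdot 6 \left(2 + 0\right)\right) \left(-4\right) = - 5 \left(6 - 6 \cdot 6 \cdot 2\right) \left(-4\right) = - 5 \left(6 - 72\right) \left(-4\right) = \left(-5\right) \left(-66\right) \left(-4\right) = 330 \left(-4\right) = -1320$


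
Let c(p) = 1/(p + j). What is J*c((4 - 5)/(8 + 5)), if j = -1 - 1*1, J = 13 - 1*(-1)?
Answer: -182/27 ≈ -6.7407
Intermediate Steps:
J = 14 (J = 13 + 1 = 14)
j = -2 (j = -1 - 1 = -2)
c(p) = 1/(-2 + p) (c(p) = 1/(p - 2) = 1/(-2 + p))
J*c((4 - 5)/(8 + 5)) = 14/(-2 + (4 - 5)/(8 + 5)) = 14/(-2 - 1/13) = 14/(-27/13) = 14*(-13/27) = -182/27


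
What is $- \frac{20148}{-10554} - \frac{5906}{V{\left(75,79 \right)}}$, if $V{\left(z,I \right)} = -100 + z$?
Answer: $\frac{10472604}{43975} \approx 238.15$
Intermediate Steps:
$- \frac{20148}{-10554} - \frac{5906}{V{\left(75,79 \right)}} = - \frac{20148}{-10554} - \frac{5906}{-100 + 75} = \left(-20148\right) \left(- \frac{1}{10554}\right) - \frac{5906}{-25} = \frac{3358}{1759} - - \frac{5906}{25} = \frac{3358}{1759} + \frac{5906}{25} = \frac{10472604}{43975}$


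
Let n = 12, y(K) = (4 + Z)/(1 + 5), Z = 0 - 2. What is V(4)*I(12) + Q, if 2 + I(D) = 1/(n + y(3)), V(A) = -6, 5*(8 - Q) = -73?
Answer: 6311/185 ≈ 34.114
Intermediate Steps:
Q = 113/5 (Q = 8 - ⅕*(-73) = 8 + 73/5 = 113/5 ≈ 22.600)
Z = -2
y(K) = ⅓ (y(K) = (4 - 2)/(1 + 5) = 2/6 = 2*(⅙) = ⅓)
I(D) = -71/37 (I(D) = -2 + 1/(12 + ⅓) = -2 + 1/(37/3) = -2 + 3/37 = -71/37)
V(4)*I(12) + Q = -6*(-71/37) + 113/5 = 426/37 + 113/5 = 6311/185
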